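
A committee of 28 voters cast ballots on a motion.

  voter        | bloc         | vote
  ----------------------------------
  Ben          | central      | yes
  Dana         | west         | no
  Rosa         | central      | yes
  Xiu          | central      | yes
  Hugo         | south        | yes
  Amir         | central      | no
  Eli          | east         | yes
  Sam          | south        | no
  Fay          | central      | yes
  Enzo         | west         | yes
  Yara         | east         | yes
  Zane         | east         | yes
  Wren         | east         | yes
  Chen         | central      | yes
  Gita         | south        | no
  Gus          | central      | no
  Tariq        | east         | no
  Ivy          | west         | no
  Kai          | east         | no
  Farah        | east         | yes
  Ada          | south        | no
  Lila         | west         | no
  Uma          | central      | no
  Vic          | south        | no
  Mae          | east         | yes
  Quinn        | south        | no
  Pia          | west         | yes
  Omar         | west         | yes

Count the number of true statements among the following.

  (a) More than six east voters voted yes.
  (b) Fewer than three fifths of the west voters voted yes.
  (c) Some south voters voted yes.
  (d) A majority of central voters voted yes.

3

(a) east: |A| = 8, |A ∩ B| = 6; needs |A ∩ B| > 6 — false.
(b) west: |A| = 6, |A ∩ B| = 3; needs |A ∩ B| / |A| < 3/5 — true.
(c) south: |A| = 6, |A ∩ B| = 1; needs A ∩ B ≠ ∅ (|A ∩ B| ≥ 1) — true.
(d) central: |A| = 8, |A ∩ B| = 5; needs |A ∩ B| > |A ∖ B| — true.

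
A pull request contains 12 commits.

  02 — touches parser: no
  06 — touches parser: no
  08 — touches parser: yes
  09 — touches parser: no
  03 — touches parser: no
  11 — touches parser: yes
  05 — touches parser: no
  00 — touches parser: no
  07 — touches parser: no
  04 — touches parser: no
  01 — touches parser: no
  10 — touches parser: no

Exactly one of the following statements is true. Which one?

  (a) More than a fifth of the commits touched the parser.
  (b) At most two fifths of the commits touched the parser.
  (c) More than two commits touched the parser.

|A| = 12, |A ∩ B| = 2, |A ∖ B| = 10.
(a) requires |A ∩ B| / |A| > 1/5: false.
(b) requires |A ∩ B| / |A| ≤ 2/5: true.
(c) requires |A ∩ B| > 2: false.

(b)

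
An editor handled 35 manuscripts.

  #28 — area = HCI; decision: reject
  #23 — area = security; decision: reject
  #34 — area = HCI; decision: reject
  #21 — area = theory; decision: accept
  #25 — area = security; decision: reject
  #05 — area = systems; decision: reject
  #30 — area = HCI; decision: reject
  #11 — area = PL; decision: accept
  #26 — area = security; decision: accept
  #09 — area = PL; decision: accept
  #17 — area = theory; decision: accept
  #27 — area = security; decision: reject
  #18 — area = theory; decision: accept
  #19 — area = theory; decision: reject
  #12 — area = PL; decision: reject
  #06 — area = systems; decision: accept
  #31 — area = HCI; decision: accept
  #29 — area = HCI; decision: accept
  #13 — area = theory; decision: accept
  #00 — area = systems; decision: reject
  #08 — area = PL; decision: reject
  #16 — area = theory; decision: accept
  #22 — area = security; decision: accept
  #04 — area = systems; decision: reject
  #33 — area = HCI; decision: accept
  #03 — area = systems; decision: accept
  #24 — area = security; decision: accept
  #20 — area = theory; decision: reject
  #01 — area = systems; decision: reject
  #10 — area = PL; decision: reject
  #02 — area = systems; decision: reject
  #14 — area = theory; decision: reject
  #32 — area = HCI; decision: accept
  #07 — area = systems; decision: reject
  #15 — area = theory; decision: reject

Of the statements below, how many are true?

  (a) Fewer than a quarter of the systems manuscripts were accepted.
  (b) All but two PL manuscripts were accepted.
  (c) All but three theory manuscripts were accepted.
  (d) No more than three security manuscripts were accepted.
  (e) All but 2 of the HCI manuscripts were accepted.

1

(a) systems: |A| = 8, |A ∩ B| = 2; needs |A ∩ B| / |A| < 1/4 — false.
(b) PL: |A| = 5, |A ∩ B| = 2; needs |A ∖ B| = 2 — false.
(c) theory: |A| = 9, |A ∩ B| = 5; needs |A ∖ B| = 3 — false.
(d) security: |A| = 6, |A ∩ B| = 3; needs |A ∩ B| ≤ 3 — true.
(e) HCI: |A| = 7, |A ∩ B| = 4; needs |A ∖ B| = 2 — false.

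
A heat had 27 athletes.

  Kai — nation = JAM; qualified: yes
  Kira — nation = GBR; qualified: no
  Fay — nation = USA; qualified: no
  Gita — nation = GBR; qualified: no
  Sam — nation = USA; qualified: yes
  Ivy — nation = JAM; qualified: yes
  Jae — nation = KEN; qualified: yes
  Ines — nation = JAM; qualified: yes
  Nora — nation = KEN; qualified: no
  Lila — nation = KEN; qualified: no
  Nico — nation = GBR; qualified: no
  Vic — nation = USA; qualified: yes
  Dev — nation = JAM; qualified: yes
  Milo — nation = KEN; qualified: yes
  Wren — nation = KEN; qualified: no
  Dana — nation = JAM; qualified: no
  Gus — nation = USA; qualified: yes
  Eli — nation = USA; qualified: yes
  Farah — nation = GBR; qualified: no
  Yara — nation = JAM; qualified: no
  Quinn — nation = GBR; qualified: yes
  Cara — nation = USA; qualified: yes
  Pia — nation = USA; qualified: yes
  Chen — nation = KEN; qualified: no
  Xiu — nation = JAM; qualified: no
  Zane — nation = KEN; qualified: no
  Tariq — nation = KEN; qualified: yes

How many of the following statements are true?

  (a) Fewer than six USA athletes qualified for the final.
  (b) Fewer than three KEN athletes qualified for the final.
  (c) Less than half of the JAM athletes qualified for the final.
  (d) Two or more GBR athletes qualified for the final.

(a) USA: |A| = 7, |A ∩ B| = 6; needs |A ∩ B| < 6 — false.
(b) KEN: |A| = 8, |A ∩ B| = 3; needs |A ∩ B| < 3 — false.
(c) JAM: |A| = 7, |A ∩ B| = 4; needs |A ∩ B| < |A ∖ B| — false.
(d) GBR: |A| = 5, |A ∩ B| = 1; needs |A ∩ B| ≥ 2 — false.

0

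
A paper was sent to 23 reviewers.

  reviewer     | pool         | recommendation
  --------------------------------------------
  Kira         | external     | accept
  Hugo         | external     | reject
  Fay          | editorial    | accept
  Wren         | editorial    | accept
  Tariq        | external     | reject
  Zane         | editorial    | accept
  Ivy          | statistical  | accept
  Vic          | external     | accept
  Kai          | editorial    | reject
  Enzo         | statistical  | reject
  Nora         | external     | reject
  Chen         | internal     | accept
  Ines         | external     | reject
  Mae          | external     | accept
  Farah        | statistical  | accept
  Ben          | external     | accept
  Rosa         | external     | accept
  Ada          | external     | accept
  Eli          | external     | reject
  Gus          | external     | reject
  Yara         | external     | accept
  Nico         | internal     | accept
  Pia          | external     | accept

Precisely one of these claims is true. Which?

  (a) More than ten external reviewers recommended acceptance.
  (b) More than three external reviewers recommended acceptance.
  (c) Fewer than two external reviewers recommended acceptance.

(b)

|A| = 14, |A ∩ B| = 8, |A ∖ B| = 6.
(a) requires |A ∩ B| > 10: false.
(b) requires |A ∩ B| > 3: true.
(c) requires |A ∩ B| < 2: false.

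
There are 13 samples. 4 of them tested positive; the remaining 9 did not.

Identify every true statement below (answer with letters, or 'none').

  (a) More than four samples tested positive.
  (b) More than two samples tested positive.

(b)

|A| = 13, |A ∩ B| = 4, |A ∖ B| = 9.
(a) |A ∩ B| > 4: fails.
(b) |A ∩ B| > 2: holds.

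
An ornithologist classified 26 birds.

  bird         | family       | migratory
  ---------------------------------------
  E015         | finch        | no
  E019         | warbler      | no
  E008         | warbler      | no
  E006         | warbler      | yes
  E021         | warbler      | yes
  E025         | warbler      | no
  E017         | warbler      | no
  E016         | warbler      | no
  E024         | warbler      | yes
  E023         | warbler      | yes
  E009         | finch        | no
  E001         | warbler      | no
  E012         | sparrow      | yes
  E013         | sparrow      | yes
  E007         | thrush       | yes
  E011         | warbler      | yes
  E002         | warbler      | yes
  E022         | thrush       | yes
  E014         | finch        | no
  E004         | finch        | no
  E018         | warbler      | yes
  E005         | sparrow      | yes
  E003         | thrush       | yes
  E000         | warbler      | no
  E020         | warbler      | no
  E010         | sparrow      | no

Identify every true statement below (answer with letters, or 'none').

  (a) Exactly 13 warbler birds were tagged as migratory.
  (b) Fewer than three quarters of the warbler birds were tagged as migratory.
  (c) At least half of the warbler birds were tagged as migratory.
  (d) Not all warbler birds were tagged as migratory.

|A| = 15, |A ∩ B| = 7, |A ∖ B| = 8.
(a) |A ∩ B| = 13: fails.
(b) |A ∩ B| / |A| < 3/4: holds.
(c) |A ∩ B| ≥ |A ∖ B|: fails.
(d) A ⊄ B (|A ∖ B| ≥ 1): holds.

(b), (d)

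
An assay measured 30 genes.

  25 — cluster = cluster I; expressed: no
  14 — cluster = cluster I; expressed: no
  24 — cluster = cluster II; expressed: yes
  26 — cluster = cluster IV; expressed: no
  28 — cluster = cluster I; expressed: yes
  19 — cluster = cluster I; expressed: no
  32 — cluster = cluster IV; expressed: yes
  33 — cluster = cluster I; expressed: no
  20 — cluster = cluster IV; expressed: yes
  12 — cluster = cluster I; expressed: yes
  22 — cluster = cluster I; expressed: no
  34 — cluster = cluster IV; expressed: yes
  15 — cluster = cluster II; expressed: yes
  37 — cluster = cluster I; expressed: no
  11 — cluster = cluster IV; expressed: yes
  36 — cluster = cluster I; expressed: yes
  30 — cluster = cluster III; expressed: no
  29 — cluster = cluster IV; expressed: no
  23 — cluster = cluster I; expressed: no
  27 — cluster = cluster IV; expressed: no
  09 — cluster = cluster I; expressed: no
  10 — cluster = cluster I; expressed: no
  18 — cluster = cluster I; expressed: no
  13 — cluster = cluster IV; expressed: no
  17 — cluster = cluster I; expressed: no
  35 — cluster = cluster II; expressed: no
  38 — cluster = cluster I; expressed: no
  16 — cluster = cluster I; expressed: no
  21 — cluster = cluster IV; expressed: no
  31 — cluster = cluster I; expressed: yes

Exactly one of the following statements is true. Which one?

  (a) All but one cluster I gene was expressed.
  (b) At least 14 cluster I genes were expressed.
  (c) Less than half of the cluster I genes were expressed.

(c)

|A| = 17, |A ∩ B| = 4, |A ∖ B| = 13.
(a) requires |A ∖ B| = 1: false.
(b) requires |A ∩ B| ≥ 14: false.
(c) requires |A ∩ B| < |A ∖ B|: true.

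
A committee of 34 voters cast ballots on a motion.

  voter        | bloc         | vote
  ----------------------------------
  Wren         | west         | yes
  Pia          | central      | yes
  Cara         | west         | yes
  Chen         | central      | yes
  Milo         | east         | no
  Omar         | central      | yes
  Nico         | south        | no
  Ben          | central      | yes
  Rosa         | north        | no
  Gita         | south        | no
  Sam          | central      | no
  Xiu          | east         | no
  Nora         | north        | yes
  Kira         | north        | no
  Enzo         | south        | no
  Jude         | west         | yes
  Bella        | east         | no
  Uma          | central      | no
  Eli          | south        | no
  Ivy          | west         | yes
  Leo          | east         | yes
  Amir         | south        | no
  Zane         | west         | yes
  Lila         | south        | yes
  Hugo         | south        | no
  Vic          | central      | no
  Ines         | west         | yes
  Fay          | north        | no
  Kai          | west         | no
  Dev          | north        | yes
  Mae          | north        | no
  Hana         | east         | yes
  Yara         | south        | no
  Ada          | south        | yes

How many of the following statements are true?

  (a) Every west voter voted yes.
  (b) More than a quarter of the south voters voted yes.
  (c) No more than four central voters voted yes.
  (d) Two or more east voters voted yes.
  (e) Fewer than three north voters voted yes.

(a) west: |A| = 7, |A ∩ B| = 6; needs A ⊆ B, i.e. every element of A is in B (|A ∖ B| = 0) — false.
(b) south: |A| = 9, |A ∩ B| = 2; needs |A ∩ B| / |A| > 1/4 — false.
(c) central: |A| = 7, |A ∩ B| = 4; needs |A ∩ B| ≤ 4 — true.
(d) east: |A| = 5, |A ∩ B| = 2; needs |A ∩ B| ≥ 2 — true.
(e) north: |A| = 6, |A ∩ B| = 2; needs |A ∩ B| < 3 — true.

3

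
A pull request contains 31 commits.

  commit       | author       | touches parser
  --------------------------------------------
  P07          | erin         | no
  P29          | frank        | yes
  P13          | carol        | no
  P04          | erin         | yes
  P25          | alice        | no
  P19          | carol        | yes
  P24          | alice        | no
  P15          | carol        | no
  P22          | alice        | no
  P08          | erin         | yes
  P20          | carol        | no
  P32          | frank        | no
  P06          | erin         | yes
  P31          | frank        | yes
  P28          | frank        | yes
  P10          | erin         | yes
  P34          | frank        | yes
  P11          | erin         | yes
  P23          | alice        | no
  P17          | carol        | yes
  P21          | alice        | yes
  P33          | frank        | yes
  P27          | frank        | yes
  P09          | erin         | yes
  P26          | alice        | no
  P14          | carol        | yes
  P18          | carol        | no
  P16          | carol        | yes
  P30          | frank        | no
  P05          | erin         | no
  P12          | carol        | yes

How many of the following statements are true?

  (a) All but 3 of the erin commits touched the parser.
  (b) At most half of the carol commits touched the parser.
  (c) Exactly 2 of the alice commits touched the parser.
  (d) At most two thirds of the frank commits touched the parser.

0

(a) erin: |A| = 8, |A ∩ B| = 6; needs |A ∖ B| = 3 — false.
(b) carol: |A| = 9, |A ∩ B| = 5; needs |A ∩ B| ≤ |A ∖ B| — false.
(c) alice: |A| = 6, |A ∩ B| = 1; needs |A ∩ B| = 2 — false.
(d) frank: |A| = 8, |A ∩ B| = 6; needs |A ∩ B| / |A| ≤ 2/3 — false.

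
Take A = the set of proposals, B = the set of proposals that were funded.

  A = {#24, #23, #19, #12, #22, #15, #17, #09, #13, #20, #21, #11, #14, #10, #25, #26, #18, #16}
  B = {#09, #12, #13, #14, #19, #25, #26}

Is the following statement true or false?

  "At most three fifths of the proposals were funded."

True

'At most three fifths of the proposals were funded' holds iff |A ∩ B| / |A| ≤ 3/5.
|A| = 18, |A ∩ B| = 7, |A ∖ B| = 11.
|A ∩ B|/|A| = 7/18, so the statement is true.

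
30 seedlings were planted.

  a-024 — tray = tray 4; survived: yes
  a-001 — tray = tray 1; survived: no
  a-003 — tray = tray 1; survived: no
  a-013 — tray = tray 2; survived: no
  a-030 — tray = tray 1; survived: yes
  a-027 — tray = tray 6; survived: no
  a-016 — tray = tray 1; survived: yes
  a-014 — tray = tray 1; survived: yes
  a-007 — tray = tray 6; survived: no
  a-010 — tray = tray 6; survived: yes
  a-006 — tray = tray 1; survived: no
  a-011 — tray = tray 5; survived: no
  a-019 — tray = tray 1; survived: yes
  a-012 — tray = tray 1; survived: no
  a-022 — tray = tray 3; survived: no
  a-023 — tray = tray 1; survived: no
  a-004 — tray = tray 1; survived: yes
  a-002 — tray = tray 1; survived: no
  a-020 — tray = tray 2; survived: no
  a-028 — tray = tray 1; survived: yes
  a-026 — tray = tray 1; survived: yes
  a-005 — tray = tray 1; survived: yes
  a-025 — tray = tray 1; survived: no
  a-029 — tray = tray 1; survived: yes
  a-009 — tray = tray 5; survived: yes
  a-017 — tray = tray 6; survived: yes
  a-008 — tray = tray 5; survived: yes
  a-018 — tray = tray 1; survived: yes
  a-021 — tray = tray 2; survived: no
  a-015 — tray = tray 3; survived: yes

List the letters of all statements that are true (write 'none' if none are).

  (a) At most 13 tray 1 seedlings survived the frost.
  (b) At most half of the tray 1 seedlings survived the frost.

|A| = 17, |A ∩ B| = 10, |A ∖ B| = 7.
(a) |A ∩ B| ≤ 13: holds.
(b) |A ∩ B| ≤ |A ∖ B|: fails.

(a)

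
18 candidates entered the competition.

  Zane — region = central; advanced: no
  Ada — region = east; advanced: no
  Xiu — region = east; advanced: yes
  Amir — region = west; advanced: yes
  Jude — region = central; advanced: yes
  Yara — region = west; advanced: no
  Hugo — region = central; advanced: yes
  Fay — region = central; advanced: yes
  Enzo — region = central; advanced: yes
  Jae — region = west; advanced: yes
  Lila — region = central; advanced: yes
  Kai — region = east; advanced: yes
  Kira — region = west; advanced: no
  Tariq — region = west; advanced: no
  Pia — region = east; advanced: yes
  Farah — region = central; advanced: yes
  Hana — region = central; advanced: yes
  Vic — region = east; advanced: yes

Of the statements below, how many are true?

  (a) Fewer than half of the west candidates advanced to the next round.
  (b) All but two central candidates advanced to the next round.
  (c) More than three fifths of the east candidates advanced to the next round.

(a) west: |A| = 5, |A ∩ B| = 2; needs |A ∩ B| < |A ∖ B| — true.
(b) central: |A| = 8, |A ∩ B| = 7; needs |A ∖ B| = 2 — false.
(c) east: |A| = 5, |A ∩ B| = 4; needs |A ∩ B| / |A| > 3/5 — true.

2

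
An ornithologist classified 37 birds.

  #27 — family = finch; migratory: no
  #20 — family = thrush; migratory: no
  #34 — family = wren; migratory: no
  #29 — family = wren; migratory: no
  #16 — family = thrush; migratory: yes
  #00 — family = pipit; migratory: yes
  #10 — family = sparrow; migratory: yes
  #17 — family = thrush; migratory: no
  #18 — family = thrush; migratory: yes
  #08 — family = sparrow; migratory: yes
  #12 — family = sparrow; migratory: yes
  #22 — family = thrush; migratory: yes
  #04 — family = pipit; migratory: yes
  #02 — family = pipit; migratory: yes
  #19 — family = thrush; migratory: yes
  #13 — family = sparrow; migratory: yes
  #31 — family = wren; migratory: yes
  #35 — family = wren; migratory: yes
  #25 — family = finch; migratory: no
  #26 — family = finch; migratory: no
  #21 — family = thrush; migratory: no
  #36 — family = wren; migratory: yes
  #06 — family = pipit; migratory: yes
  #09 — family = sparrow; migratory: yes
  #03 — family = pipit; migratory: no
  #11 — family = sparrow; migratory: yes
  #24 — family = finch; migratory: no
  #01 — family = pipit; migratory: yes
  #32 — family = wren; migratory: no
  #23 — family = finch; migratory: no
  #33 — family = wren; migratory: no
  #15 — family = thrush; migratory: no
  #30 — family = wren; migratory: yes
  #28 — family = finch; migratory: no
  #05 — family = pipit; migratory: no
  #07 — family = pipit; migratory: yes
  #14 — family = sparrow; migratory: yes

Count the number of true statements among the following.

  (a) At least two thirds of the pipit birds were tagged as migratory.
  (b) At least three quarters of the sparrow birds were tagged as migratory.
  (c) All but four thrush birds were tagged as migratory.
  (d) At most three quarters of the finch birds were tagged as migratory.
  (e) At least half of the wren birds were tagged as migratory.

(a) pipit: |A| = 8, |A ∩ B| = 6; needs |A ∩ B| / |A| ≥ 2/3 — true.
(b) sparrow: |A| = 7, |A ∩ B| = 7; needs |A ∩ B| / |A| ≥ 3/4 — true.
(c) thrush: |A| = 8, |A ∩ B| = 4; needs |A ∖ B| = 4 — true.
(d) finch: |A| = 6, |A ∩ B| = 0; needs |A ∩ B| / |A| ≤ 3/4 — true.
(e) wren: |A| = 8, |A ∩ B| = 4; needs |A ∩ B| ≥ |A ∖ B| — true.

5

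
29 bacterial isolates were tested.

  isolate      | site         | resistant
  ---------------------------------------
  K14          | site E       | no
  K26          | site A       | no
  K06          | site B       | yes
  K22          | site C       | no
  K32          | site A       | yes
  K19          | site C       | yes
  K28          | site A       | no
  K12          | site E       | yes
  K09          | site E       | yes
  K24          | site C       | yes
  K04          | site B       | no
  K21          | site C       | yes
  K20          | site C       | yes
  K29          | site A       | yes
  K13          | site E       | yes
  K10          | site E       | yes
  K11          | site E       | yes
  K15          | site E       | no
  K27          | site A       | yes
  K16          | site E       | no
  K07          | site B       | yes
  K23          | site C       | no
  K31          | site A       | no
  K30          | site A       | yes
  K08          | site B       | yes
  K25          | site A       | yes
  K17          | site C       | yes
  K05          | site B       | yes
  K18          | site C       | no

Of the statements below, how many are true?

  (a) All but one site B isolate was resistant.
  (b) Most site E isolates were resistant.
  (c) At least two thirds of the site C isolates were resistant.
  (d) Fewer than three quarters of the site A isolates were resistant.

3

(a) site B: |A| = 5, |A ∩ B| = 4; needs |A ∖ B| = 1 — true.
(b) site E: |A| = 8, |A ∩ B| = 5; needs |A ∩ B| > |A ∖ B| — true.
(c) site C: |A| = 8, |A ∩ B| = 5; needs |A ∩ B| / |A| ≥ 2/3 — false.
(d) site A: |A| = 8, |A ∩ B| = 5; needs |A ∩ B| / |A| < 3/4 — true.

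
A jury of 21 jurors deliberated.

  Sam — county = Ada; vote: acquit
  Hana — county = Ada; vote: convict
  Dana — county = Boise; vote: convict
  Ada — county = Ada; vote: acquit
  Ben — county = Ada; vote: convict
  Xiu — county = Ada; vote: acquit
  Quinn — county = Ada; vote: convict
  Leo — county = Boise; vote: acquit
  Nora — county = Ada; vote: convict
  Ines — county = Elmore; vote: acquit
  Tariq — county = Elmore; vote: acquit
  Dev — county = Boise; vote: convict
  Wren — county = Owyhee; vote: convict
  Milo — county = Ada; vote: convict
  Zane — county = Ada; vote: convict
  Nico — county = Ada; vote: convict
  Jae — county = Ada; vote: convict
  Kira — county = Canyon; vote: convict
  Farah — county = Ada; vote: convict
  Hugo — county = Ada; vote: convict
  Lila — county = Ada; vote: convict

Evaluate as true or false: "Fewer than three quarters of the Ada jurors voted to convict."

False

Truth condition: |A ∩ B| / |A| < 3/4.
A (the restrictor) = {Sam, Hana, Ada, Ben, Xiu, Quinn, Nora, Milo, Zane, Nico, Jae, Farah, Hugo, Lila}, |A| = 14.
A ∩ B = {Hana, Ben, Quinn, Nora, Milo, Zane, Nico, Jae, Farah, Hugo, Lila}, so |A ∩ B| = 11.
A ∖ B = {Sam, Ada, Xiu}, so |A ∖ B| = 3.
|A ∩ B|/|A| = 11/14, so the statement is false.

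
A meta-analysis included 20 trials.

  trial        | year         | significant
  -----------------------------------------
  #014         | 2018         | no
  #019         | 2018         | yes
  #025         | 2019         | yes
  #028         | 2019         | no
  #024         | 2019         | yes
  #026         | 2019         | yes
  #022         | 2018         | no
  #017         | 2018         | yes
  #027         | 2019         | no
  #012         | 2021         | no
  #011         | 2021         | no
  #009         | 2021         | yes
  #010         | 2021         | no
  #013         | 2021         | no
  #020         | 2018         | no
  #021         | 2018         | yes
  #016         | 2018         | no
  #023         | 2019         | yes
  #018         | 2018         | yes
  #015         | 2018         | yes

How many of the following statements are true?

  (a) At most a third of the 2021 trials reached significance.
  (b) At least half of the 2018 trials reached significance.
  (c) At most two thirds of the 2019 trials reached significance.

(a) 2021: |A| = 5, |A ∩ B| = 1; needs |A ∩ B| / |A| ≤ 1/3 — true.
(b) 2018: |A| = 9, |A ∩ B| = 5; needs |A ∩ B| ≥ |A ∖ B| — true.
(c) 2019: |A| = 6, |A ∩ B| = 4; needs |A ∩ B| / |A| ≤ 2/3 — true.

3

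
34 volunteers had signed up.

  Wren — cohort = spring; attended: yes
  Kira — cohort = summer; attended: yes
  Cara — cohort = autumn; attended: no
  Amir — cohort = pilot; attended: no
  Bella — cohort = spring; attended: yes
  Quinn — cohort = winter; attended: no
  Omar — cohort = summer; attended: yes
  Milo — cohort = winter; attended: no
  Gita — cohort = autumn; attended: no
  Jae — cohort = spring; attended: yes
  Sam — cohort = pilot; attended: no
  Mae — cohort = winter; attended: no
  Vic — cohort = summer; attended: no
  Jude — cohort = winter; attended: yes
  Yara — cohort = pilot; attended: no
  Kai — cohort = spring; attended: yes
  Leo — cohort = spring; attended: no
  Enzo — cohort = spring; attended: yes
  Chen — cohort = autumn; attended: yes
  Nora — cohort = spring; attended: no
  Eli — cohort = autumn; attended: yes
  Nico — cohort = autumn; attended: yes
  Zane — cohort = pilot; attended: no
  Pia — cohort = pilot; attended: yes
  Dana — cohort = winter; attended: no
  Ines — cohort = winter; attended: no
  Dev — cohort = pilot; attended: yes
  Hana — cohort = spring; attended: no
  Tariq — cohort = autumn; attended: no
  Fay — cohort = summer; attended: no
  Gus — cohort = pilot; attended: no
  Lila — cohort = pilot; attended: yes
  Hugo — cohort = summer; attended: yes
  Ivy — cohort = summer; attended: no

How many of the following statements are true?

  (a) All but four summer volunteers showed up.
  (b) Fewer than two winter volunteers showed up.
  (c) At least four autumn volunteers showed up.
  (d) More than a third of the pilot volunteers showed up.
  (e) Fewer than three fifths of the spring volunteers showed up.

(a) summer: |A| = 6, |A ∩ B| = 3; needs |A ∖ B| = 4 — false.
(b) winter: |A| = 6, |A ∩ B| = 1; needs |A ∩ B| < 2 — true.
(c) autumn: |A| = 6, |A ∩ B| = 3; needs |A ∩ B| ≥ 4 — false.
(d) pilot: |A| = 8, |A ∩ B| = 3; needs |A ∩ B| / |A| > 1/3 — true.
(e) spring: |A| = 8, |A ∩ B| = 5; needs |A ∩ B| / |A| < 3/5 — false.

2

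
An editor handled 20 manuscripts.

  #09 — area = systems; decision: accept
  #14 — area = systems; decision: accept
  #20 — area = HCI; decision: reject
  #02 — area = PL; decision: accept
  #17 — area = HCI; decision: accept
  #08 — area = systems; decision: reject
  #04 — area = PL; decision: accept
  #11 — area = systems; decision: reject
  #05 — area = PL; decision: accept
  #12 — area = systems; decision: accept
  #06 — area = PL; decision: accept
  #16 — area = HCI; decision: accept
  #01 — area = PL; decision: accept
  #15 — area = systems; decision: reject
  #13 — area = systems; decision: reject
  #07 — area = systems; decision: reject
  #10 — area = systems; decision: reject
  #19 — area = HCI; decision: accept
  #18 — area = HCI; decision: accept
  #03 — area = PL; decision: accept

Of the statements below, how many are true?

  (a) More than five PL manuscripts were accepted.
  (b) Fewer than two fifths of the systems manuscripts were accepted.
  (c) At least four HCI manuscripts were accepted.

3

(a) PL: |A| = 6, |A ∩ B| = 6; needs |A ∩ B| > 5 — true.
(b) systems: |A| = 9, |A ∩ B| = 3; needs |A ∩ B| / |A| < 2/5 — true.
(c) HCI: |A| = 5, |A ∩ B| = 4; needs |A ∩ B| ≥ 4 — true.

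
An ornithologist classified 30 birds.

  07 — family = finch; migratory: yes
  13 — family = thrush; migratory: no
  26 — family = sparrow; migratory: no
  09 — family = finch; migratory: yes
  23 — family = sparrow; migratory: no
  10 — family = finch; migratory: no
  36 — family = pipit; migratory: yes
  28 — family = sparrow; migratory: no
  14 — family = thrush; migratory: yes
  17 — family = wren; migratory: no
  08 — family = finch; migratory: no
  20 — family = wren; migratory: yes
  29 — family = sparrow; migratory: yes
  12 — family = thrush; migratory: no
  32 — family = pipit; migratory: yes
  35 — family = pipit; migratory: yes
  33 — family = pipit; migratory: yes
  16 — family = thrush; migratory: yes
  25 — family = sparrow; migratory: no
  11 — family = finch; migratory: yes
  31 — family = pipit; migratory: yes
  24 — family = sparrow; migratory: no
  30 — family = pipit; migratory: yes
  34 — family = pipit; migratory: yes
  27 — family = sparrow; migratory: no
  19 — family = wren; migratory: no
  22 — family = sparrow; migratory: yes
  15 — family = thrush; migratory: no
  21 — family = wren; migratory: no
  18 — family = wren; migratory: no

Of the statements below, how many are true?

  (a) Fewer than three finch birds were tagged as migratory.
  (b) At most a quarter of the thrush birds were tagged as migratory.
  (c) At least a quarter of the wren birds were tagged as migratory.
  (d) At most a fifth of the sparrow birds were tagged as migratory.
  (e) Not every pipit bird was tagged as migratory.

(a) finch: |A| = 5, |A ∩ B| = 3; needs |A ∩ B| < 3 — false.
(b) thrush: |A| = 5, |A ∩ B| = 2; needs |A ∩ B| / |A| ≤ 1/4 — false.
(c) wren: |A| = 5, |A ∩ B| = 1; needs |A ∩ B| / |A| ≥ 1/4 — false.
(d) sparrow: |A| = 8, |A ∩ B| = 2; needs |A ∩ B| / |A| ≤ 1/5 — false.
(e) pipit: |A| = 7, |A ∩ B| = 7; needs A ⊄ B (|A ∖ B| ≥ 1) — false.

0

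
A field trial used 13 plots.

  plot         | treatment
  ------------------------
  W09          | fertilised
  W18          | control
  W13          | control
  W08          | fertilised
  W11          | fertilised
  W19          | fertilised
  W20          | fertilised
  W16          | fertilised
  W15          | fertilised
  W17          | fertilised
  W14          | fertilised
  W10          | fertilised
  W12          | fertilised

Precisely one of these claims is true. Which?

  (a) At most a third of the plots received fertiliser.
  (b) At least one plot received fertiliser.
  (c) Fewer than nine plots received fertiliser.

|A| = 13, |A ∩ B| = 11, |A ∖ B| = 2.
(a) requires |A ∩ B| / |A| ≤ 1/3: false.
(b) requires A ∩ B ≠ ∅ (|A ∩ B| ≥ 1): true.
(c) requires |A ∩ B| < 9: false.

(b)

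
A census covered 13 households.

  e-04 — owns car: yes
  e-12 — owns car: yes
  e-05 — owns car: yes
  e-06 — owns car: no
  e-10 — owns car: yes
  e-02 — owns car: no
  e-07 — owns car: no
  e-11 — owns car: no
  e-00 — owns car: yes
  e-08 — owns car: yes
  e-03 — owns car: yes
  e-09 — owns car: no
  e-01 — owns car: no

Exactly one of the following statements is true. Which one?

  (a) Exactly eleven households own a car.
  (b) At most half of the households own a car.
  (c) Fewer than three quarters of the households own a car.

(c)

|A| = 13, |A ∩ B| = 7, |A ∖ B| = 6.
(a) requires |A ∩ B| = 11: false.
(b) requires |A ∩ B| ≤ |A ∖ B|: false.
(c) requires |A ∩ B| / |A| < 3/4: true.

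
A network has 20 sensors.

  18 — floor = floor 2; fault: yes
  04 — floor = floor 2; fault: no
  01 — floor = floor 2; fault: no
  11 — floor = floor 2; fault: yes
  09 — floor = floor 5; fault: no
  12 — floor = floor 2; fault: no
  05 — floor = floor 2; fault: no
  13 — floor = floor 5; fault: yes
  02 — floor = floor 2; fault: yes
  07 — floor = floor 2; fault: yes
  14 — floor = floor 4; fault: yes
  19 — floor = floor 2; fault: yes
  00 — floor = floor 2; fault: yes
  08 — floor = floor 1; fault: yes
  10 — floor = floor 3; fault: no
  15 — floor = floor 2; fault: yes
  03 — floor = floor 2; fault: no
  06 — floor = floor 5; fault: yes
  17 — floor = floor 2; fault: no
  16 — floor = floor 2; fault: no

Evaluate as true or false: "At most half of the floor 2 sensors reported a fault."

True

'At most half of the floor 2 sensors reported a fault' holds iff |A ∩ B| ≤ |A ∖ B|.
A (the restrictor) = {18, 04, 01, 11, 12, 05, 02, 07, 19, 00, 15, 03, 17, 16}, |A| = 14.
A ∩ B = {18, 11, 02, 07, 19, 00, 15}, so |A ∩ B| = 7.
A ∖ B = {04, 01, 12, 05, 03, 17, 16}, so |A ∖ B| = 7.
7 = 7, so the statement is true.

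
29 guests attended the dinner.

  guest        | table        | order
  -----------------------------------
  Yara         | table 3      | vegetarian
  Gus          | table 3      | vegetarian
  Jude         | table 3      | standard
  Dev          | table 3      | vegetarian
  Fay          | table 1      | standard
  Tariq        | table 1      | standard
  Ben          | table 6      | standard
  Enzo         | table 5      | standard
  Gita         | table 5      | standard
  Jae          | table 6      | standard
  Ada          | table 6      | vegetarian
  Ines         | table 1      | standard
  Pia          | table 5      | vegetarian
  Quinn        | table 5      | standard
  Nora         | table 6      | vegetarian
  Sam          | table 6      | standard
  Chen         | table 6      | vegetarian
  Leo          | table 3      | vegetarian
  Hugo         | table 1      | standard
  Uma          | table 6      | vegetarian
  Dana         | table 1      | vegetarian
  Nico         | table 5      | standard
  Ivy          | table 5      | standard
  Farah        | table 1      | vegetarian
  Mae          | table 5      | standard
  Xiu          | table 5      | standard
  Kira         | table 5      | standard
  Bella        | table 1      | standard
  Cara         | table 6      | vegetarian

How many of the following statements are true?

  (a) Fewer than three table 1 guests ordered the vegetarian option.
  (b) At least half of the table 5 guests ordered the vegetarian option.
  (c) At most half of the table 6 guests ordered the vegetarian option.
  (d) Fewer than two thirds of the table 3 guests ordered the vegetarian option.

(a) table 1: |A| = 7, |A ∩ B| = 2; needs |A ∩ B| < 3 — true.
(b) table 5: |A| = 9, |A ∩ B| = 1; needs |A ∩ B| ≥ |A ∖ B| — false.
(c) table 6: |A| = 8, |A ∩ B| = 5; needs |A ∩ B| ≤ |A ∖ B| — false.
(d) table 3: |A| = 5, |A ∩ B| = 4; needs |A ∩ B| / |A| < 2/3 — false.

1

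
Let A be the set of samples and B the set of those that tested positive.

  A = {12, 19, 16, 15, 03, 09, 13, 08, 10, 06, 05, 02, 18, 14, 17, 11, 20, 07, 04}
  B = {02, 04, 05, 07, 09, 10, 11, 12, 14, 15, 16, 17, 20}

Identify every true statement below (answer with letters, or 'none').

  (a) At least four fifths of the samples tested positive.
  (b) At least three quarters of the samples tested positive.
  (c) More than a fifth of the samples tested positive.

(c)

|A| = 19, |A ∩ B| = 13, |A ∖ B| = 6.
(a) |A ∩ B| / |A| ≥ 4/5: fails.
(b) |A ∩ B| / |A| ≥ 3/4: fails.
(c) |A ∩ B| / |A| > 1/5: holds.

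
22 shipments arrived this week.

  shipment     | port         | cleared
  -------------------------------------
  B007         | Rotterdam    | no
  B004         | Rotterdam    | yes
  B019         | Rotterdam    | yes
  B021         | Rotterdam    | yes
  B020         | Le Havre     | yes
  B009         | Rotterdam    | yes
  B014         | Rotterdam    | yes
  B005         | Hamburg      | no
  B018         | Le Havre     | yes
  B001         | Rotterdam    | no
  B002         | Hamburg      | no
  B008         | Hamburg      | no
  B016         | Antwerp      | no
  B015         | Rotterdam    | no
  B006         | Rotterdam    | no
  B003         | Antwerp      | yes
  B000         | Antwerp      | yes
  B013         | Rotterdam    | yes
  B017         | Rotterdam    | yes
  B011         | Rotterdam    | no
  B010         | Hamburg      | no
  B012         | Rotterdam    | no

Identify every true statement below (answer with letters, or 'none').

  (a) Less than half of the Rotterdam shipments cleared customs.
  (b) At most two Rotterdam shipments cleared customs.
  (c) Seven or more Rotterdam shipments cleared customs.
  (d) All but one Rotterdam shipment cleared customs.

(c)

|A| = 13, |A ∩ B| = 7, |A ∖ B| = 6.
(a) |A ∩ B| < |A ∖ B|: fails.
(b) |A ∩ B| ≤ 2: fails.
(c) |A ∩ B| ≥ 7: holds.
(d) |A ∖ B| = 1: fails.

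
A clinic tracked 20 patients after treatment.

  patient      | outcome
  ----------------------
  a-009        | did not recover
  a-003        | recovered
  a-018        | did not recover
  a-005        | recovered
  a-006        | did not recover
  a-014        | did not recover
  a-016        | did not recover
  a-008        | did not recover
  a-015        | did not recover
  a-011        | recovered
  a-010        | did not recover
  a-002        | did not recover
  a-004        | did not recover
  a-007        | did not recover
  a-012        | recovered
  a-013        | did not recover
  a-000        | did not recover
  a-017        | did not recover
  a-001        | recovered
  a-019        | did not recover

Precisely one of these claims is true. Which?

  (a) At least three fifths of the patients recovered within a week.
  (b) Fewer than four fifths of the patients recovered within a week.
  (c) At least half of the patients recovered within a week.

(b)

|A| = 20, |A ∩ B| = 5, |A ∖ B| = 15.
(a) requires |A ∩ B| / |A| ≥ 3/5: false.
(b) requires |A ∩ B| / |A| < 4/5: true.
(c) requires |A ∩ B| ≥ |A ∖ B|: false.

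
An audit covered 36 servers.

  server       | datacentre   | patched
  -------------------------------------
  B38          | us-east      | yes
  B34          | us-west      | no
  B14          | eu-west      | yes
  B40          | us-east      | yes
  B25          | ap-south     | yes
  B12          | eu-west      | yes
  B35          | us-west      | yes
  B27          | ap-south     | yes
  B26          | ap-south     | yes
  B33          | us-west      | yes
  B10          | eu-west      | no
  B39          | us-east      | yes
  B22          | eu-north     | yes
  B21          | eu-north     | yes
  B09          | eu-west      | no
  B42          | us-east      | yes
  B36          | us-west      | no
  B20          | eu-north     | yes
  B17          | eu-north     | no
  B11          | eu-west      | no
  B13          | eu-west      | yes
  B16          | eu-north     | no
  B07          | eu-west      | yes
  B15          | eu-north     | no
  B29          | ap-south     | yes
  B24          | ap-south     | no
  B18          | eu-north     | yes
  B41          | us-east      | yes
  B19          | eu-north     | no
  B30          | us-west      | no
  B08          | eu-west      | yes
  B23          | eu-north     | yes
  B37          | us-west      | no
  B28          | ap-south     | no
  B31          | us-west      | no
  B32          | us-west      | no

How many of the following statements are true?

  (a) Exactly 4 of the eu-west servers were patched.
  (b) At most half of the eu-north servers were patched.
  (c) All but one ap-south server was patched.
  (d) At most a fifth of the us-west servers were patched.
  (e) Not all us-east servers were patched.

0

(a) eu-west: |A| = 8, |A ∩ B| = 5; needs |A ∩ B| = 4 — false.
(b) eu-north: |A| = 9, |A ∩ B| = 5; needs |A ∩ B| ≤ |A ∖ B| — false.
(c) ap-south: |A| = 6, |A ∩ B| = 4; needs |A ∖ B| = 1 — false.
(d) us-west: |A| = 8, |A ∩ B| = 2; needs |A ∩ B| / |A| ≤ 1/5 — false.
(e) us-east: |A| = 5, |A ∩ B| = 5; needs A ⊄ B (|A ∖ B| ≥ 1) — false.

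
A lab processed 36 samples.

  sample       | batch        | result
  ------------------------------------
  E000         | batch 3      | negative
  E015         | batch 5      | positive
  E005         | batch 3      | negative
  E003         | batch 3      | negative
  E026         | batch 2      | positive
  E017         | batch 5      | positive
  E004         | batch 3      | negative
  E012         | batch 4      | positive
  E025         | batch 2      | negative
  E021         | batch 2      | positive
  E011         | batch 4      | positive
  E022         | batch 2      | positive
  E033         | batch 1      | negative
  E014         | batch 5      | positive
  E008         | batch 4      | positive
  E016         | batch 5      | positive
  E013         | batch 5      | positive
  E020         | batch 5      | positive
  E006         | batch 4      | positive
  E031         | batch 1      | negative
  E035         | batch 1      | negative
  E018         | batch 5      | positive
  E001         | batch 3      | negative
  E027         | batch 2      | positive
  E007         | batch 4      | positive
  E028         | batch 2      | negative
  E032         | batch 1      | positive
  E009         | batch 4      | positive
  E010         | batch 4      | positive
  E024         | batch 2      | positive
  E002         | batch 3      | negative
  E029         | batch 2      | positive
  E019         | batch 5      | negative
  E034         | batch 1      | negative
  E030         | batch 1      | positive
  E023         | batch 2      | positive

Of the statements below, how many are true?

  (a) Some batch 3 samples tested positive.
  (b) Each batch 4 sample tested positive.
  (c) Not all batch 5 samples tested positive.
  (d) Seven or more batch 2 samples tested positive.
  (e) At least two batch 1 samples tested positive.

4

(a) batch 3: |A| = 6, |A ∩ B| = 0; needs A ∩ B ≠ ∅ (|A ∩ B| ≥ 1) — false.
(b) batch 4: |A| = 7, |A ∩ B| = 7; needs A ⊆ B, i.e. every element of A is in B (|A ∖ B| = 0) — true.
(c) batch 5: |A| = 8, |A ∩ B| = 7; needs A ⊄ B (|A ∖ B| ≥ 1) — true.
(d) batch 2: |A| = 9, |A ∩ B| = 7; needs |A ∩ B| ≥ 7 — true.
(e) batch 1: |A| = 6, |A ∩ B| = 2; needs |A ∩ B| ≥ 2 — true.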